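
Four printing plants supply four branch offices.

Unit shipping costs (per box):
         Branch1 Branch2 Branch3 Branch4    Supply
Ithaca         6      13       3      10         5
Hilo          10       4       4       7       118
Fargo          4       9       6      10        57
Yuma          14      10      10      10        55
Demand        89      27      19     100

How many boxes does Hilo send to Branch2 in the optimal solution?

Optimal shipments:
  Ithaca to Branch1: 5 × 6 = 30
  Hilo to Branch1: 27 × 10 = 270
  Hilo to Branch2: 27 × 4 = 108
  Hilo to Branch3: 19 × 4 = 76
  Hilo to Branch4: 45 × 7 = 315
  Fargo to Branch1: 57 × 4 = 228
  Yuma to Branch4: 55 × 10 = 550
Total cost = 1577.
So Hilo→Branch2 carries 27 boxes.

27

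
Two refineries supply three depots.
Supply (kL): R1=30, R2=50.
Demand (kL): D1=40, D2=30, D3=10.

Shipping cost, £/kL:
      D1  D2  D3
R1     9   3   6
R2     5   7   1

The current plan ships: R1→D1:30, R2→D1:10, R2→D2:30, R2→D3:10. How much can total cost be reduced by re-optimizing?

Current plan cost = 30·9 + 10·5 + 30·7 + 10·1 = £540.
Optimal plan:
  R1→D2: 30 × £3 = £90
  R2→D1: 40 × £5 = £200
  R2→D3: 10 × £1 = £10
Optimal cost = £300.
Saving = 540 − 300 = £240.

240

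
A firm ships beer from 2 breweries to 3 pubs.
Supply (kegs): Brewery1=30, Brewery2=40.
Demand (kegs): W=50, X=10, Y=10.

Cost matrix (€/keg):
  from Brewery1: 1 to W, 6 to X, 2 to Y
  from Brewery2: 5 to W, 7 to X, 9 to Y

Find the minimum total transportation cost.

260

Optimal allocation:
  Brewery1–W: 20 kegs
  Brewery1–Y: 10 kegs
  Brewery2–W: 30 kegs
  Brewery2–X: 10 kegs
Total cost = €260.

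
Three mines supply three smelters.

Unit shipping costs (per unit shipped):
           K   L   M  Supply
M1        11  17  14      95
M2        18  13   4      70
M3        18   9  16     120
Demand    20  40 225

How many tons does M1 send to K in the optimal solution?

The minimum-cost plan:
  M1 to K: 20 × 11 = 220
  M1 to M: 75 × 14 = 1050
  M2 to M: 70 × 4 = 280
  M3 to L: 40 × 9 = 360
  M3 to M: 80 × 16 = 1280
Total cost = 3190.
So M1→K carries 20 tons.

20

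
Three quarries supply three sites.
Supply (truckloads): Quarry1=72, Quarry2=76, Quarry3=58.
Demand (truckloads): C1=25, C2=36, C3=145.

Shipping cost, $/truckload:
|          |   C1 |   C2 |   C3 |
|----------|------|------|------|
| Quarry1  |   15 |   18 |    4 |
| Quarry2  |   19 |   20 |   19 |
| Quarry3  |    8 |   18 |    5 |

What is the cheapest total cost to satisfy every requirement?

2058

An optimal shipping plan:
  Quarry1–C3: 72 × $4 = $288
  Quarry2–C1: 25 × $19 = $475
  Quarry2–C2: 36 × $20 = $720
  Quarry2–C3: 15 × $19 = $285
  Quarry3–C3: 58 × $5 = $290
Total = 288 + 475 + 720 + 285 + 290 = $2058.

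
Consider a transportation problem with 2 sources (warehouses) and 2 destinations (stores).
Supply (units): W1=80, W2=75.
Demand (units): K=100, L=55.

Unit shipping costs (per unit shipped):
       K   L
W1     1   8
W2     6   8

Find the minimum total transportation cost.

640

One minimum-cost allocation:
  W1→K: 80 units
  W2→K: 20 units
  W2→L: 55 units
Total cost = 640.
(Supply check: W1 ships 80; W2 ships 75.)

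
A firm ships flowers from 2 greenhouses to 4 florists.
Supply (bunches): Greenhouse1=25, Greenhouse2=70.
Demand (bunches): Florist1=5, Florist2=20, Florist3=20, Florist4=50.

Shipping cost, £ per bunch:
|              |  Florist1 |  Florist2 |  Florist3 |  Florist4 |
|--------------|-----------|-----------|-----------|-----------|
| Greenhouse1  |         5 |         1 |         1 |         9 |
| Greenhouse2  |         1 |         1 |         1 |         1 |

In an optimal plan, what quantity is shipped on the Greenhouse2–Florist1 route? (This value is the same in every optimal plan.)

5

Solving gives:
  Greenhouse1–Florist2: 20 bunches
  Greenhouse1–Florist3: 5 bunches
  Greenhouse2–Florist1: 5 bunches
  Greenhouse2–Florist3: 15 bunches
  Greenhouse2–Florist4: 50 bunches
Total cost = £95.
So Greenhouse2→Florist1 carries 5 bunches.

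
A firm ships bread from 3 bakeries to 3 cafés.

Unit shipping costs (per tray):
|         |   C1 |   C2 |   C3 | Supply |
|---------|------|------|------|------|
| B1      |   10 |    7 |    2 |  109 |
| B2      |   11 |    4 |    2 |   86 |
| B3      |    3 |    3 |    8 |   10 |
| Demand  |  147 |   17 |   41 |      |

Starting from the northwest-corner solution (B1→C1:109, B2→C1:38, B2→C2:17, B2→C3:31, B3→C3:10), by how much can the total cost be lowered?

Current plan cost = 109·10 + 38·11 + 17·4 + 31·2 + 10·8 = 1718.
Optimal plan:
  B1 to C1: 109 × 10 = 1090
  B2 to C1: 28 × 11 = 308
  B2 to C2: 17 × 4 = 68
  B2 to C3: 41 × 2 = 82
  B3 to C1: 10 × 3 = 30
Optimal cost = 1578.
Saving = 1718 − 1578 = 140.

140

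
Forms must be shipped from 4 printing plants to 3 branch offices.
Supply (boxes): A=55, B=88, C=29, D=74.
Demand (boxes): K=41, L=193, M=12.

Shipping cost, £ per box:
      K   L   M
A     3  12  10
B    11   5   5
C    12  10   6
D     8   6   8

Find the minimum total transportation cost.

A cheapest plan:
  A->K: 41 boxes
  A->L: 14 boxes
  B->L: 88 boxes
  C->L: 17 boxes
  C->M: 12 boxes
  D->L: 74 boxes
Total cost = £1417.

1417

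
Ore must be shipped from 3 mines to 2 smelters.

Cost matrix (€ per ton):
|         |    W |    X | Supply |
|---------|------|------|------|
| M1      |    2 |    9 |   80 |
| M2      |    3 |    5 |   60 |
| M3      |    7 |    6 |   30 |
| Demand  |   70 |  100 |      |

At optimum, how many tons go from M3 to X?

The minimum-cost plan:
  M1 to W: 70 × €2 = €140
  M1 to X: 10 × €9 = €90
  M2 to X: 60 × €5 = €300
  M3 to X: 30 × €6 = €180
Total cost = €710.
So M3→X carries 30 tons.

30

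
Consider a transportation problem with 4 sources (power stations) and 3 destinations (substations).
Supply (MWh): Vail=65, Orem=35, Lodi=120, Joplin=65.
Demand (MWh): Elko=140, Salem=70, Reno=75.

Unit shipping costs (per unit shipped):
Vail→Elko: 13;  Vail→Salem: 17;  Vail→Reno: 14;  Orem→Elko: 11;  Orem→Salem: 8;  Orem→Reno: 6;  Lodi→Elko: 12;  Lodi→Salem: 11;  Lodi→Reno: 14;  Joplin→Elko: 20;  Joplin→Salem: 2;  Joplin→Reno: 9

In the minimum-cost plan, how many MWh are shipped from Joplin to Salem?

The minimum-cost plan:
  Vail–Elko: 25 MWh
  Vail–Reno: 40 MWh
  Orem–Reno: 35 MWh
  Lodi–Elko: 115 MWh
  Lodi–Salem: 5 MWh
  Joplin–Salem: 65 MWh
Total cost = 2660.
So Joplin→Salem carries 65 MWh.

65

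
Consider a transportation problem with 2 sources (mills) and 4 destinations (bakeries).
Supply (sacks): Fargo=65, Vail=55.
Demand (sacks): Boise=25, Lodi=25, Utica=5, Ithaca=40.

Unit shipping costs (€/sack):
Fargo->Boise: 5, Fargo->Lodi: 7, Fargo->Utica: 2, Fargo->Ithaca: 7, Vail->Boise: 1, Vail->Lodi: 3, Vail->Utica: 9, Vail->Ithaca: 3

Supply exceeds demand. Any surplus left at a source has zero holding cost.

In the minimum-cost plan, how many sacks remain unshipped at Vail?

An optimal plan:
  Fargo→Boise: 25 × €5 = €125
  Fargo→Lodi: 10 × €7 = €70
  Fargo→Utica: 5 × €2 = €10
  Vail→Lodi: 15 × €3 = €45
  Vail→Ithaca: 40 × €3 = €120
Total cost = €370.
Vail ships 55 of its 55, leaving 0.

0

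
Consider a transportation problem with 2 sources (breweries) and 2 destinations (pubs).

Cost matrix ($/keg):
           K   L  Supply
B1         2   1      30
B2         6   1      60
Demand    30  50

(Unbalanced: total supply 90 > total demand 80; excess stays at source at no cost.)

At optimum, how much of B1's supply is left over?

0

Minimum-cost shipments:
  B1 to K: 30 × $2 = $60
  B2 to L: 50 × $1 = $50
Total cost = $110.
B1 ships 30 of its 30, leaving 0.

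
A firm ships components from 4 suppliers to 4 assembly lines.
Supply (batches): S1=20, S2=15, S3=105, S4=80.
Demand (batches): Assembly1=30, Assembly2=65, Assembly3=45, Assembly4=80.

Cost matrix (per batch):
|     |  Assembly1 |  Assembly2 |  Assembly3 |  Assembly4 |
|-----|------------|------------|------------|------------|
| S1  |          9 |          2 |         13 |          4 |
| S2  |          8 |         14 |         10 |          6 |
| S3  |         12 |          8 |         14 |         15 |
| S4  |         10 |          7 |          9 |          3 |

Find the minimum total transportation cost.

1570

A cheapest plan:
  S1->Assembly2: 20 × 2 = 40
  S2->Assembly1: 15 × 8 = 120
  S3->Assembly1: 15 × 12 = 180
  S3->Assembly2: 45 × 8 = 360
  S3->Assembly3: 45 × 14 = 630
  S4->Assembly4: 80 × 3 = 240
Total = 40 + 120 + 180 + 360 + 630 + 240 = 1570.
(Supply check: S1 ships 20; S2 ships 15; S3 ships 105; S4 ships 80.)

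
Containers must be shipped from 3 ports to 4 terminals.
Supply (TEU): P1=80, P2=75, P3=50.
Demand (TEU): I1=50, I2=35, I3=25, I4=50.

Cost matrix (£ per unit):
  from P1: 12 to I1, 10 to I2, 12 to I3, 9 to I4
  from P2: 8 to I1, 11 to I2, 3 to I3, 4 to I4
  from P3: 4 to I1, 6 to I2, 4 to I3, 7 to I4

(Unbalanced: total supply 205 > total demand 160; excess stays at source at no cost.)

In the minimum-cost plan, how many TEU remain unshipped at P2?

An optimal plan:
  P1–I2: 35 TEU
  P2–I3: 25 TEU
  P2–I4: 50 TEU
  P3–I1: 50 TEU
Total cost = £825.
P2 ships 75 of its 75, leaving 0.

0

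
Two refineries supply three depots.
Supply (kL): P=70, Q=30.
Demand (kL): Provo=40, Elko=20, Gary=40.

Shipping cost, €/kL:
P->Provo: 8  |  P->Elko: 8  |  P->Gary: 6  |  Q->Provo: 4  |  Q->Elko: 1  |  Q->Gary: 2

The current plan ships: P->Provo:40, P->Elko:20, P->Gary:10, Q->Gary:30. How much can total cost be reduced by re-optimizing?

Current plan cost = 40·8 + 20·8 + 10·6 + 30·2 = €600.
Optimal plan:
  P→Provo: 30 kL
  P→Gary: 40 kL
  Q→Provo: 10 kL
  Q→Elko: 20 kL
Optimal cost = €540.
Saving = 600 − 540 = €60.

60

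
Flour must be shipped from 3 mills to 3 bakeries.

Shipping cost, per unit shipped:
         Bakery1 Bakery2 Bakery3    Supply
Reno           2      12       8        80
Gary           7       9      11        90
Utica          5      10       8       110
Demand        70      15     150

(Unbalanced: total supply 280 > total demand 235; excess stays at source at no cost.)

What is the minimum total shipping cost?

1565

An optimal shipping plan:
  Reno to Bakery1: 70 × 2 = 140
  Reno to Bakery3: 10 × 8 = 80
  Gary to Bakery2: 15 × 9 = 135
  Gary to Bakery3: 30 × 11 = 330
  Utica to Bakery3: 110 × 8 = 880
Total = 140 + 80 + 135 + 330 + 880 = 1565.
(Supply check: Reno ships 80; Gary ships 45; Utica ships 110.)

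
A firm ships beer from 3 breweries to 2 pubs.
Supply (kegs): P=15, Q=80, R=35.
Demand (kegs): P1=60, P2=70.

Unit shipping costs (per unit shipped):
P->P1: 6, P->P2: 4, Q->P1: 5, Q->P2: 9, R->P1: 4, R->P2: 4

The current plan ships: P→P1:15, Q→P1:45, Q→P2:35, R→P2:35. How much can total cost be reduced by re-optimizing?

Current plan cost = 15·6 + 45·5 + 35·9 + 35·4 = 770.
Optimal plan:
  P to P2: 15 kegs
  Q to P1: 60 kegs
  Q to P2: 20 kegs
  R to P2: 35 kegs
Optimal cost = 680.
Saving = 770 − 680 = 90.

90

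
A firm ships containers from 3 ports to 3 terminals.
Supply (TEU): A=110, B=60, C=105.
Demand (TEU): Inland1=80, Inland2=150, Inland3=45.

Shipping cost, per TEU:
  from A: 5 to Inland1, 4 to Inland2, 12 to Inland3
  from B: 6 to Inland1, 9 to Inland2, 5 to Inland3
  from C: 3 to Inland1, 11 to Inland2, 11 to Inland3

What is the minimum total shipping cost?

1315

Optimal allocation:
  A–Inland2: 110 × 4 = 440
  B–Inland2: 15 × 9 = 135
  B–Inland3: 45 × 5 = 225
  C–Inland1: 80 × 3 = 240
  C–Inland2: 25 × 11 = 275
Total = 440 + 135 + 225 + 240 + 275 = 1315.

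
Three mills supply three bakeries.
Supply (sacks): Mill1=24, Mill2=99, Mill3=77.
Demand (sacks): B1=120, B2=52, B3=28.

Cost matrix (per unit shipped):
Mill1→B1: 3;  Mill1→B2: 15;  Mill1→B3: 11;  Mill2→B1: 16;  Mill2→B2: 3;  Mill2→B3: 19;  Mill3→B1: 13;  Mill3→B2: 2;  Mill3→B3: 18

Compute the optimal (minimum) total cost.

2065

A cheapest plan:
  Mill1->B1: 24 × 3 = 72
  Mill2->B1: 19 × 16 = 304
  Mill2->B2: 52 × 3 = 156
  Mill2->B3: 28 × 19 = 532
  Mill3->B1: 77 × 13 = 1001
Total = 72 + 304 + 156 + 532 + 1001 = 2065.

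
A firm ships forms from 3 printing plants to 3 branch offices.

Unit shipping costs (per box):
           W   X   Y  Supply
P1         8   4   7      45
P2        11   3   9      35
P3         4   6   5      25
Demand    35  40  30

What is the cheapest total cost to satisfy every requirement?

515

An optimal shipping plan:
  P1→W: 10 × 8 = 80
  P1→X: 5 × 4 = 20
  P1→Y: 30 × 7 = 210
  P2→X: 35 × 3 = 105
  P3→W: 25 × 4 = 100
Total = 80 + 20 + 210 + 105 + 100 = 515.
(Supply check: P1 ships 45; P2 ships 35; P3 ships 25.)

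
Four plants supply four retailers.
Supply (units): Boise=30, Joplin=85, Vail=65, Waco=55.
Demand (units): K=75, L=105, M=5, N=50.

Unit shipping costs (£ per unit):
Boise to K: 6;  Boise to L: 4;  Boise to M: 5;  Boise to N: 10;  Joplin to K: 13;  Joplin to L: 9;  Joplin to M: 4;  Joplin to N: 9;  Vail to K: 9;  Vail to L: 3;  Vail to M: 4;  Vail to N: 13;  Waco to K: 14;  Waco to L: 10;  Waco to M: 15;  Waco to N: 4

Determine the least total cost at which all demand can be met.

An optimal shipping plan:
  Boise to K: 30 × £6 = £180
  Joplin to K: 45 × £13 = £585
  Joplin to L: 35 × £9 = £315
  Joplin to M: 5 × £4 = £20
  Vail to L: 65 × £3 = £195
  Waco to L: 5 × £10 = £50
  Waco to N: 50 × £4 = £200
Total = 180 + 585 + 315 + 20 + 195 + 50 + 200 = £1545.
(Supply check: Boise ships 30; Joplin ships 85; Vail ships 65; Waco ships 55.)

1545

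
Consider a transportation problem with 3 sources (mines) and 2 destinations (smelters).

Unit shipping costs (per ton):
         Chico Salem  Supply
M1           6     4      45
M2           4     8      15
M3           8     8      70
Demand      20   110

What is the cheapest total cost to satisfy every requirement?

800

A cheapest plan:
  M1–Salem: 45 × 4 = 180
  M2–Chico: 15 × 4 = 60
  M3–Chico: 5 × 8 = 40
  M3–Salem: 65 × 8 = 520
Total = 180 + 60 + 40 + 520 = 800.
(Supply check: M1 ships 45; M2 ships 15; M3 ships 70.)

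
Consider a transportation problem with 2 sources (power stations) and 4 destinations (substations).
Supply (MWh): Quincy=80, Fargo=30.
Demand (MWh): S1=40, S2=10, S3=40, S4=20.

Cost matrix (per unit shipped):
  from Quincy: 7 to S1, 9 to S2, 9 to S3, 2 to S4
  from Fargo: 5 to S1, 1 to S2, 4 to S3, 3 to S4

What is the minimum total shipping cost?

A cheapest plan:
  Quincy→S1: 40 × 7 = 280
  Quincy→S3: 20 × 9 = 180
  Quincy→S4: 20 × 2 = 40
  Fargo→S2: 10 × 1 = 10
  Fargo→S3: 20 × 4 = 80
Total = 280 + 180 + 40 + 10 + 80 = 590.
(Supply check: Quincy ships 80; Fargo ships 30.)

590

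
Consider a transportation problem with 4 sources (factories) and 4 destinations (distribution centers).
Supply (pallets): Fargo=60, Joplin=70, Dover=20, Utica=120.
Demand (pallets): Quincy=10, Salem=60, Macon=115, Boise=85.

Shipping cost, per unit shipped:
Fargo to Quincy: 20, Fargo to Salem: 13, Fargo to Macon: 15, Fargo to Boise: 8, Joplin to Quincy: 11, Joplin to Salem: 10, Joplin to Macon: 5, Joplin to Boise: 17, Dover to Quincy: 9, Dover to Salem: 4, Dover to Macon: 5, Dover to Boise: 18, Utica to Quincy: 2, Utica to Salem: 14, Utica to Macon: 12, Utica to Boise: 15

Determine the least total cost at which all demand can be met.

One minimum-cost allocation:
  Fargo to Boise: 60 × 8 = 480
  Joplin to Macon: 70 × 5 = 350
  Dover to Salem: 20 × 4 = 80
  Utica to Quincy: 10 × 2 = 20
  Utica to Salem: 40 × 14 = 560
  Utica to Macon: 45 × 12 = 540
  Utica to Boise: 25 × 15 = 375
Total = 480 + 350 + 80 + 20 + 560 + 540 + 375 = 2405.

2405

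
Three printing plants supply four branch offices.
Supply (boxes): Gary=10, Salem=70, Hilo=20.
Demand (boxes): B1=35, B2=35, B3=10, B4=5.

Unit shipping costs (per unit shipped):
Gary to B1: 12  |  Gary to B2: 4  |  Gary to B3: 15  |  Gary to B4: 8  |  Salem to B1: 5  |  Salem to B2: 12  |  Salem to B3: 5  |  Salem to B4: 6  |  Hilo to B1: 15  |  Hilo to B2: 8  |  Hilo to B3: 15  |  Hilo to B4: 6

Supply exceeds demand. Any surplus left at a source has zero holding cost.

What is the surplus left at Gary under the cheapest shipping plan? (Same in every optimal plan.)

Minimum-cost shipments:
  Gary–B2: 10 boxes
  Salem–B1: 35 boxes
  Salem–B2: 5 boxes
  Salem–B3: 10 boxes
  Salem–B4: 5 boxes
  Hilo–B2: 20 boxes
Total cost = 515.
Gary ships 10 of its 10, leaving 0.

0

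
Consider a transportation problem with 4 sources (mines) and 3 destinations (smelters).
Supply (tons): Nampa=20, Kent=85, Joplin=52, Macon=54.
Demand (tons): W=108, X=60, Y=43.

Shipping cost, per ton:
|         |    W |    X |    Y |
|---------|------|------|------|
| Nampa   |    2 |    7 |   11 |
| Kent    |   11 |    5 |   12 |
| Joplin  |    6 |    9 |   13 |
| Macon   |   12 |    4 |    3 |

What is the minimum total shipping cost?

A cheapest plan:
  Nampa→W: 20 × 2 = 40
  Kent→W: 36 × 11 = 396
  Kent→X: 49 × 5 = 245
  Joplin→W: 52 × 6 = 312
  Macon→X: 11 × 4 = 44
  Macon→Y: 43 × 3 = 129
Total = 40 + 396 + 245 + 312 + 44 + 129 = 1166.
(Supply check: Nampa ships 20; Kent ships 85; Joplin ships 52; Macon ships 54.)

1166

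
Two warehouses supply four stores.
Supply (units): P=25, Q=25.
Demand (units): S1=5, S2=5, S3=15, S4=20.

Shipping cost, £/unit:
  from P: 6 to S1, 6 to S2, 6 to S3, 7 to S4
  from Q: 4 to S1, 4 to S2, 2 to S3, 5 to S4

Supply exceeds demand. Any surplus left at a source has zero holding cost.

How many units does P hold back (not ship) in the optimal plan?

Minimum-cost shipments:
  P->S1: 5 × £6 = £30
  P->S2: 5 × £6 = £30
  P->S4: 10 × £7 = £70
  Q->S3: 15 × £2 = £30
  Q->S4: 10 × £5 = £50
Total cost = £210.
P ships 20 of its 25, leaving 5.

5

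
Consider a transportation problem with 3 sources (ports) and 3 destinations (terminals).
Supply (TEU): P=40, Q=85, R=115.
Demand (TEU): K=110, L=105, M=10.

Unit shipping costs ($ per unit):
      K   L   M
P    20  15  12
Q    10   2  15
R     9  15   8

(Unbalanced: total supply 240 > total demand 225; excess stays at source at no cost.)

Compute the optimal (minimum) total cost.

Optimal allocation:
  P->L: 20 TEU
  P->M: 5 TEU
  Q->L: 85 TEU
  R->K: 110 TEU
  R->M: 5 TEU
Total cost = $1560.

1560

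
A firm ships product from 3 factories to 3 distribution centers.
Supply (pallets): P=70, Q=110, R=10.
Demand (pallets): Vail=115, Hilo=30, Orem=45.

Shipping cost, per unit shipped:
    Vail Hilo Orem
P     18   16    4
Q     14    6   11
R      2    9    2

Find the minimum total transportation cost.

An optimal shipping plan:
  P–Vail: 25 × 18 = 450
  P–Orem: 45 × 4 = 180
  Q–Vail: 80 × 14 = 1120
  Q–Hilo: 30 × 6 = 180
  R–Vail: 10 × 2 = 20
Total = 450 + 180 + 1120 + 180 + 20 = 1950.

1950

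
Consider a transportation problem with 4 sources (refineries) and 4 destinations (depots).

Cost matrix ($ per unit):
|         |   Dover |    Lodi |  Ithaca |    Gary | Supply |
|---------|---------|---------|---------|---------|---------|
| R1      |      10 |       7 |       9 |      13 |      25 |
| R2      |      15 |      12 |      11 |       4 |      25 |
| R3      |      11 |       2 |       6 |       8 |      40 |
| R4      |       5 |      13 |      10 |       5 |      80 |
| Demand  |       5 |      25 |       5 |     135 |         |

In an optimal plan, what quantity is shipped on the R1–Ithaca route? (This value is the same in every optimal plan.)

5

The minimum-cost plan:
  R1→Dover: 5 kL
  R1→Ithaca: 5 kL
  R1→Gary: 15 kL
  R2→Gary: 25 kL
  R3→Lodi: 25 kL
  R3→Gary: 15 kL
  R4→Gary: 80 kL
Total cost = $960.
So R1→Ithaca carries 5 kL.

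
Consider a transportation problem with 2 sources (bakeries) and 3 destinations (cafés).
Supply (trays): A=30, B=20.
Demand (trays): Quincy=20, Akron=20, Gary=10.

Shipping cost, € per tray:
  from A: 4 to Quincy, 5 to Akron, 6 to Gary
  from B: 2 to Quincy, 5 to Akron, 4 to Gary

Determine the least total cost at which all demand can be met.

An optimal shipping plan:
  A→Quincy: 10 trays
  A→Akron: 20 trays
  B→Quincy: 10 trays
  B→Gary: 10 trays
Total cost = €200.

200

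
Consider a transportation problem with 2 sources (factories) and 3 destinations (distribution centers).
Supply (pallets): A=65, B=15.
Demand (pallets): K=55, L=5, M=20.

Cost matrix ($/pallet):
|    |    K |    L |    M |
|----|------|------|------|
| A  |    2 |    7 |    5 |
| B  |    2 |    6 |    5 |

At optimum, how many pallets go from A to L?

Solving gives:
  A to K: 45 pallets
  A to M: 20 pallets
  B to K: 10 pallets
  B to L: 5 pallets
Total cost = $240.
The route A→L is not used.

0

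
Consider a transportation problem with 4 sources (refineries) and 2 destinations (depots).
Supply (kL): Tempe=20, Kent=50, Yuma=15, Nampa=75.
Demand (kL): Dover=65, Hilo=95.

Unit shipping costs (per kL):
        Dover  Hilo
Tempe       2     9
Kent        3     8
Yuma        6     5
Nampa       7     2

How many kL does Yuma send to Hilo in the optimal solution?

Optimal shipments:
  Tempe–Dover: 20 kL
  Kent–Dover: 45 kL
  Kent–Hilo: 5 kL
  Yuma–Hilo: 15 kL
  Nampa–Hilo: 75 kL
Total cost = 440.
So Yuma→Hilo carries 15 kL.

15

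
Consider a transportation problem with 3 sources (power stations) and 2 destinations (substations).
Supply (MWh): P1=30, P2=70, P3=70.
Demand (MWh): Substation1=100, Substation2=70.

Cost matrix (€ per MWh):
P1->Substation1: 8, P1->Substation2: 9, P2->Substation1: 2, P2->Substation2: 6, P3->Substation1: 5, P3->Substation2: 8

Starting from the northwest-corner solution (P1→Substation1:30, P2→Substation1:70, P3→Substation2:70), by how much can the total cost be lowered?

60

Current plan cost = 30·8 + 70·2 + 70·8 = €940.
Optimal plan:
  P1->Substation2: 30 × €9 = €270
  P2->Substation1: 70 × €2 = €140
  P3->Substation1: 30 × €5 = €150
  P3->Substation2: 40 × €8 = €320
Optimal cost = €880.
Saving = 940 − 880 = €60.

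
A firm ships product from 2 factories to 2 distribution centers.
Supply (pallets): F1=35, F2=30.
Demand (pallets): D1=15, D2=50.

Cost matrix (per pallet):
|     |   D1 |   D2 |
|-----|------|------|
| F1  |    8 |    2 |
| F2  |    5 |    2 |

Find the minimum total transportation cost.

175

An optimal shipping plan:
  F1->D2: 35 × 2 = 70
  F2->D1: 15 × 5 = 75
  F2->D2: 15 × 2 = 30
Total = 70 + 75 + 30 = 175.
(Supply check: F1 ships 35; F2 ships 30.)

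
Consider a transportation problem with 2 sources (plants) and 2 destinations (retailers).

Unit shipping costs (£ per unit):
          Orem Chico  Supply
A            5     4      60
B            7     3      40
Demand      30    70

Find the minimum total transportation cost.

390

Optimal allocation:
  A→Orem: 30 × £5 = £150
  A→Chico: 30 × £4 = £120
  B→Chico: 40 × £3 = £120
Total = 150 + 120 + 120 = £390.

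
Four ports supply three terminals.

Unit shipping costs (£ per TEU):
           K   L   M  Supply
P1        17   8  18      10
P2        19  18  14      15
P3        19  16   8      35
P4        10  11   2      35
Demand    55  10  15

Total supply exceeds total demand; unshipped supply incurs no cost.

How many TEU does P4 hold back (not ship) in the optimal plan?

An optimal plan:
  P1 to L: 10 × £8 = £80
  P3 to K: 20 × £19 = £380
  P3 to M: 15 × £8 = £120
  P4 to K: 35 × £10 = £350
Total cost = £930.
P4 ships 35 of its 35, leaving 0.

0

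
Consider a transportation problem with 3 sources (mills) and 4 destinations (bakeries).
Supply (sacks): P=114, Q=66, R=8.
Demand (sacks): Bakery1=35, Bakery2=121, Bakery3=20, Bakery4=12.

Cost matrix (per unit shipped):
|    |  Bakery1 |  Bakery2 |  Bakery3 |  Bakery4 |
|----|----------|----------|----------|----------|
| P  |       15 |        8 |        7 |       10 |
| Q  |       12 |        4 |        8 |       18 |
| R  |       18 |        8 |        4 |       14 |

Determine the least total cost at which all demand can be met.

1465

One minimum-cost allocation:
  P→Bakery1: 35 × 15 = 525
  P→Bakery2: 55 × 8 = 440
  P→Bakery3: 12 × 7 = 84
  P→Bakery4: 12 × 10 = 120
  Q→Bakery2: 66 × 4 = 264
  R→Bakery3: 8 × 4 = 32
Total = 525 + 440 + 84 + 120 + 264 + 32 = 1465.
(Supply check: P ships 114; Q ships 66; R ships 8.)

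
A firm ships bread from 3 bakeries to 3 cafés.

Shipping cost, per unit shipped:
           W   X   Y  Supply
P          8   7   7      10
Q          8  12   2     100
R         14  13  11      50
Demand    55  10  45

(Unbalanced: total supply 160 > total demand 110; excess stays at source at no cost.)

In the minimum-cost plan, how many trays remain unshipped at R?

Minimum-cost shipments:
  P→X: 10 × 7 = 70
  Q→W: 55 × 8 = 440
  Q→Y: 45 × 2 = 90
Total cost = 600.
R ships 0 of its 50, leaving 50.

50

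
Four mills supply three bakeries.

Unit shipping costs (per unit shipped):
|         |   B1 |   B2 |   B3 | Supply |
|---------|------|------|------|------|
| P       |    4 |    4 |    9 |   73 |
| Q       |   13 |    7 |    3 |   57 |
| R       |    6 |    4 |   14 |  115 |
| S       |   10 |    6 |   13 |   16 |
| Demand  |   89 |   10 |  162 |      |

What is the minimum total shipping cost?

An optimal shipping plan:
  P->B3: 73 × 9 = 657
  Q->B3: 57 × 3 = 171
  R->B1: 89 × 6 = 534
  R->B2: 10 × 4 = 40
  R->B3: 16 × 14 = 224
  S->B3: 16 × 13 = 208
Total = 657 + 171 + 534 + 40 + 224 + 208 = 1834.

1834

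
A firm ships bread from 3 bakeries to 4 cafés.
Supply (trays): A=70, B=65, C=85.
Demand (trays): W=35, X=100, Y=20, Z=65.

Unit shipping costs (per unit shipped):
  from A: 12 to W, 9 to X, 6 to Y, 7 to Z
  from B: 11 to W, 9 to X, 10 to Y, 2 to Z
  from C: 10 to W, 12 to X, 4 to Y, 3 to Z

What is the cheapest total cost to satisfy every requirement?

1490

One minimum-cost allocation:
  A→X: 70 × 9 = 630
  B→X: 30 × 9 = 270
  B→Z: 35 × 2 = 70
  C→W: 35 × 10 = 350
  C→Y: 20 × 4 = 80
  C→Z: 30 × 3 = 90
Total = 630 + 270 + 70 + 350 + 80 + 90 = 1490.
(Supply check: A ships 70; B ships 65; C ships 85.)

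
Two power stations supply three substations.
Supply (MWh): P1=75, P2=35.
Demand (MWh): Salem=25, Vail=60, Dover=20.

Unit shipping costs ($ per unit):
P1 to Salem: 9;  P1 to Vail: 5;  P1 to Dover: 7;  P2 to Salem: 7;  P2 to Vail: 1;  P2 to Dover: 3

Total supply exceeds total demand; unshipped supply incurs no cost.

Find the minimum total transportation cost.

525

An optimal shipping plan:
  P1→Salem: 25 MWh
  P1→Vail: 25 MWh
  P1→Dover: 20 MWh
  P2→Vail: 35 MWh
Total cost = $525.
(Supply check: P1 ships 70; P2 ships 35.)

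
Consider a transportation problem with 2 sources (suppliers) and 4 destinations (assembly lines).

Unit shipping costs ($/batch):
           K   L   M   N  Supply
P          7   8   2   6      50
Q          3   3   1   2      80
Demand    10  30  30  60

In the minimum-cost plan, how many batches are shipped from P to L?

0

Optimal shipments:
  P→M: 30 × $2 = $60
  P→N: 20 × $6 = $120
  Q→K: 10 × $3 = $30
  Q→L: 30 × $3 = $90
  Q→N: 40 × $2 = $80
Total cost = $380.
The route P→L is not used.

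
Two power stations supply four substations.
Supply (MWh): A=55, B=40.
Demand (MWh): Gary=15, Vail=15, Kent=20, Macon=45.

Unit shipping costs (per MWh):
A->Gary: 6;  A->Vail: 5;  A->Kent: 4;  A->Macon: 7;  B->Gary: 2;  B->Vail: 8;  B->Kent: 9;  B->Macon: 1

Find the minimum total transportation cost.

Optimal allocation:
  A→Gary: 15 MWh
  A→Vail: 15 MWh
  A→Kent: 20 MWh
  A→Macon: 5 MWh
  B→Macon: 40 MWh
Total cost = 320.

320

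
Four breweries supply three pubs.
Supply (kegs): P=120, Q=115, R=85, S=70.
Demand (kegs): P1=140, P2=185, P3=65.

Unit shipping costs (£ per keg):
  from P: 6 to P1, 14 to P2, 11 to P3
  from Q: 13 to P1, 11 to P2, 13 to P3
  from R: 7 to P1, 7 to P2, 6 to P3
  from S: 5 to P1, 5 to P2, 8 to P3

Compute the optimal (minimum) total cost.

2865

A cheapest plan:
  P→P1: 120 × £6 = £720
  Q→P2: 115 × £11 = £1265
  R→P1: 20 × £7 = £140
  R→P3: 65 × £6 = £390
  S→P2: 70 × £5 = £350
Total = 720 + 1265 + 140 + 390 + 350 = £2865.
(Supply check: P ships 120; Q ships 115; R ships 85; S ships 70.)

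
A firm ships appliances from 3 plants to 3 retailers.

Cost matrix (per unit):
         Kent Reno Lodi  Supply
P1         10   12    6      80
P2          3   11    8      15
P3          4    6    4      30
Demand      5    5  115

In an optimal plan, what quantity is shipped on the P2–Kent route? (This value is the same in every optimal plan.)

Optimal shipments:
  P1 to Lodi: 80 × 6 = 480
  P2 to Kent: 5 × 3 = 15
  P2 to Lodi: 10 × 8 = 80
  P3 to Reno: 5 × 6 = 30
  P3 to Lodi: 25 × 4 = 100
Total cost = 705.
So P2→Kent carries 5 units.

5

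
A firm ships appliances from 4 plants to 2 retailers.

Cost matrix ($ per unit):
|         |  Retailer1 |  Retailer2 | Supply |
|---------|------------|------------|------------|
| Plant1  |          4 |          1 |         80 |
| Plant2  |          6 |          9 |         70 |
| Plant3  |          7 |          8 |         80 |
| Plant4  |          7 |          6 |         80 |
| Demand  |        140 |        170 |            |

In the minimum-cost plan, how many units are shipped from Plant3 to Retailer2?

10

Optimal shipments:
  Plant1→Retailer2: 80 × $1 = $80
  Plant2→Retailer1: 70 × $6 = $420
  Plant3→Retailer1: 70 × $7 = $490
  Plant3→Retailer2: 10 × $8 = $80
  Plant4→Retailer2: 80 × $6 = $480
Total cost = $1550.
So Plant3→Retailer2 carries 10 units.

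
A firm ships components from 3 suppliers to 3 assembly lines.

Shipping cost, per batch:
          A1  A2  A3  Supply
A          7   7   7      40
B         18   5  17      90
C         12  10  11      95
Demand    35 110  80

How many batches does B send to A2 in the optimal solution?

90

The minimum-cost plan:
  A→A1: 35 batches
  A→A3: 5 batches
  B→A2: 90 batches
  C→A2: 20 batches
  C→A3: 75 batches
Total cost = 1755.
So B→A2 carries 90 batches.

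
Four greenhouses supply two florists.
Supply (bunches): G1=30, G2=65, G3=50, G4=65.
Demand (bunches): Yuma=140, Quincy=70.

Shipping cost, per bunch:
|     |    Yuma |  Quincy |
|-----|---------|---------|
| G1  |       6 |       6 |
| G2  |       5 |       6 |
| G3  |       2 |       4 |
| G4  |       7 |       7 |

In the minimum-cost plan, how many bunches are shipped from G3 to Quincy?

0

Solving gives:
  G1–Yuma: 25 × 6 = 150
  G1–Quincy: 5 × 6 = 30
  G2–Yuma: 65 × 5 = 325
  G3–Yuma: 50 × 2 = 100
  G4–Quincy: 65 × 7 = 455
Total cost = 1060.
The route G3→Quincy is not used.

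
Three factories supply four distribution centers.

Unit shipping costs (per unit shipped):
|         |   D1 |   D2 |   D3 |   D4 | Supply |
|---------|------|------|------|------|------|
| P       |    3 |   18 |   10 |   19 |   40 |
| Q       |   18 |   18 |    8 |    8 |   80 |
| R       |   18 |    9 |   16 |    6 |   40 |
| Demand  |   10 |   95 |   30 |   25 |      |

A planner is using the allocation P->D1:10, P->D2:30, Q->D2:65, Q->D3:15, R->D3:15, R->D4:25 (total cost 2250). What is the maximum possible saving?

430

Current plan cost = 10·3 + 30·18 + 65·18 + 15·8 + 15·16 + 25·6 = 2250.
Optimal plan:
  P to D1: 10 × 3 = 30
  P to D2: 30 × 18 = 540
  Q to D2: 25 × 18 = 450
  Q to D3: 30 × 8 = 240
  Q to D4: 25 × 8 = 200
  R to D2: 40 × 9 = 360
Optimal cost = 1820.
Saving = 2250 − 1820 = 430.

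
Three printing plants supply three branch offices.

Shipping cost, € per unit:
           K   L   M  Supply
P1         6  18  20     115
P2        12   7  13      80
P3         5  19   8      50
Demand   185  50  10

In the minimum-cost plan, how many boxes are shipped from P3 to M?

0

Optimal shipments:
  P1->K: 115 boxes
  P2->K: 20 boxes
  P2->L: 50 boxes
  P2->M: 10 boxes
  P3->K: 50 boxes
Total cost = €1660.
The route P3→M is not used.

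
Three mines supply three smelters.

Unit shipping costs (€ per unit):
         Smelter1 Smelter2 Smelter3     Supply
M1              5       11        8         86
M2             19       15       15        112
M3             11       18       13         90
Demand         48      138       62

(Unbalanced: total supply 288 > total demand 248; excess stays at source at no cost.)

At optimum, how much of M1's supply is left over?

Minimum-cost shipments:
  M1 to Smelter1: 48 × €5 = €240
  M1 to Smelter2: 26 × €11 = €286
  M1 to Smelter3: 12 × €8 = €96
  M2 to Smelter2: 112 × €15 = €1680
  M3 to Smelter3: 50 × €13 = €650
Total cost = €2952.
M1 ships 86 of its 86, leaving 0.

0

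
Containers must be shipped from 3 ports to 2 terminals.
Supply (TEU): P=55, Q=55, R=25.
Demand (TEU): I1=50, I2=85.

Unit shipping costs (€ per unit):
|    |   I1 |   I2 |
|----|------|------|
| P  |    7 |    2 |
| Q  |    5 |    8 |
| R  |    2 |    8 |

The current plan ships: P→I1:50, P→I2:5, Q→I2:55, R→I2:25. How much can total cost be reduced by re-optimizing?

475

Current plan cost = 50·7 + 5·2 + 55·8 + 25·8 = €1000.
Optimal plan:
  P→I2: 55 × €2 = €110
  Q→I1: 25 × €5 = €125
  Q→I2: 30 × €8 = €240
  R→I1: 25 × €2 = €50
Optimal cost = €525.
Saving = 1000 − 525 = €475.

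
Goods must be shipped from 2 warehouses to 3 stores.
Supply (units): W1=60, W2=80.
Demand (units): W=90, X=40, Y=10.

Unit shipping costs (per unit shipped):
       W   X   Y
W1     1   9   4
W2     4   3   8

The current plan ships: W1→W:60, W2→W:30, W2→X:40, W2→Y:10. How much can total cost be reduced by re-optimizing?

10

Current plan cost = 60·1 + 30·4 + 40·3 + 10·8 = 380.
Optimal plan:
  W1→W: 50 × 1 = 50
  W1→Y: 10 × 4 = 40
  W2→W: 40 × 4 = 160
  W2→X: 40 × 3 = 120
Optimal cost = 370.
Saving = 380 − 370 = 10.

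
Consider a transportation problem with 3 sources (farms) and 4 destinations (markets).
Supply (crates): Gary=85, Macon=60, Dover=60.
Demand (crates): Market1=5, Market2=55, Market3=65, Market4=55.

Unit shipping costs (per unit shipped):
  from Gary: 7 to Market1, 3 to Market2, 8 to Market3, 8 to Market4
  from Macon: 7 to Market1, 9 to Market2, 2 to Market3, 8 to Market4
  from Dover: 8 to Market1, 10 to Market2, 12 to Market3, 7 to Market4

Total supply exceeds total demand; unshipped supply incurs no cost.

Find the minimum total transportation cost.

A cheapest plan:
  Gary→Market1: 5 × 7 = 35
  Gary→Market2: 55 × 3 = 165
  Gary→Market3: 5 × 8 = 40
  Macon→Market3: 60 × 2 = 120
  Dover→Market4: 55 × 7 = 385
Total = 35 + 165 + 40 + 120 + 385 = 745.

745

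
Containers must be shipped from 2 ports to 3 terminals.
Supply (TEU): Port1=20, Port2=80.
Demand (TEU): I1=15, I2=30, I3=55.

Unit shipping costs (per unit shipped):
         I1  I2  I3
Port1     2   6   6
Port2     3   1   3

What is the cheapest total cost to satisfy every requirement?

240

A cheapest plan:
  Port1->I1: 15 × 2 = 30
  Port1->I3: 5 × 6 = 30
  Port2->I2: 30 × 1 = 30
  Port2->I3: 50 × 3 = 150
Total = 30 + 30 + 30 + 150 = 240.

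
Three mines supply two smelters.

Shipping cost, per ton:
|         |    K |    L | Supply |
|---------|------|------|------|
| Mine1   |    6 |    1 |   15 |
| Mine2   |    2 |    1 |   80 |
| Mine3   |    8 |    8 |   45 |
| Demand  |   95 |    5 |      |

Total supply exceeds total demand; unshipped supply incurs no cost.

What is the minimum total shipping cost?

265

One minimum-cost allocation:
  Mine1→K: 10 × 6 = 60
  Mine1→L: 5 × 1 = 5
  Mine2→K: 80 × 2 = 160
  Mine3→K: 5 × 8 = 40
Total = 60 + 5 + 160 + 40 = 265.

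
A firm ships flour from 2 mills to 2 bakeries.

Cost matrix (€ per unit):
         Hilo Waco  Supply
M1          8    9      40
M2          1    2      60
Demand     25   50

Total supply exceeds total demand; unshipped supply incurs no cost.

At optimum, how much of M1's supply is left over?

25

An optimal plan:
  M1->Waco: 15 × €9 = €135
  M2->Hilo: 25 × €1 = €25
  M2->Waco: 35 × €2 = €70
Total cost = €230.
M1 ships 15 of its 40, leaving 25.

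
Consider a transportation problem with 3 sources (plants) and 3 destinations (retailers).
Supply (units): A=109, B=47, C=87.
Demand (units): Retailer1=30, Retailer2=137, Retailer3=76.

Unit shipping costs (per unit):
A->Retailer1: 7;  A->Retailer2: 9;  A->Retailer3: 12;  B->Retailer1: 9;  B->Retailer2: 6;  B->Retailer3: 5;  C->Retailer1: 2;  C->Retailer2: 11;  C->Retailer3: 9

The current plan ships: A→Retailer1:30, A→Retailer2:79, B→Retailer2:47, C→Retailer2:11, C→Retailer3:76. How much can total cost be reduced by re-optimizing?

191

Current plan cost = 30·7 + 79·9 + 47·6 + 11·11 + 76·9 = 2008.
Optimal plan:
  A–Retailer2: 109 × 9 = 981
  B–Retailer2: 28 × 6 = 168
  B–Retailer3: 19 × 5 = 95
  C–Retailer1: 30 × 2 = 60
  C–Retailer3: 57 × 9 = 513
Optimal cost = 1817.
Saving = 2008 − 1817 = 191.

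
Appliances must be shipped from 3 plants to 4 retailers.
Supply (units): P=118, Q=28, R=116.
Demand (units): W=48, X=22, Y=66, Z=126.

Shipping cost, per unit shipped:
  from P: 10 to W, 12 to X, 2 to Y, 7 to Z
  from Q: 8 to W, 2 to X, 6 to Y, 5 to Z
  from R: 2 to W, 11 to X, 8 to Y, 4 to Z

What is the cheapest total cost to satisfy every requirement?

Optimal allocation:
  P–Y: 66 × 2 = 132
  P–Z: 52 × 7 = 364
  Q–X: 22 × 2 = 44
  Q–Z: 6 × 5 = 30
  R–W: 48 × 2 = 96
  R–Z: 68 × 4 = 272
Total = 132 + 364 + 44 + 30 + 96 + 272 = 938.

938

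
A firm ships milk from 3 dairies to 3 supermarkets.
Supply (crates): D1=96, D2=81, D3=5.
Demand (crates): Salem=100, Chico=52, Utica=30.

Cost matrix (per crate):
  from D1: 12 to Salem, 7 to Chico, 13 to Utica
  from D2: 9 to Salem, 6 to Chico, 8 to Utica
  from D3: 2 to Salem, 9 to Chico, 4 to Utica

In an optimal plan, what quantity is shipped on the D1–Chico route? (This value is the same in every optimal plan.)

The minimum-cost plan:
  D1→Salem: 44 × 12 = 528
  D1→Chico: 52 × 7 = 364
  D2→Salem: 51 × 9 = 459
  D2→Utica: 30 × 8 = 240
  D3→Salem: 5 × 2 = 10
Total cost = 1601.
So D1→Chico carries 52 crates.

52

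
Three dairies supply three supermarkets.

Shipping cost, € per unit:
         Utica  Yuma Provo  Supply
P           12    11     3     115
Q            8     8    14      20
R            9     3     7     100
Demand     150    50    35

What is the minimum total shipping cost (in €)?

Optimal allocation:
  P to Utica: 80 × €12 = €960
  P to Provo: 35 × €3 = €105
  Q to Utica: 20 × €8 = €160
  R to Utica: 50 × €9 = €450
  R to Yuma: 50 × €3 = €150
Total = 960 + 105 + 160 + 450 + 150 = €1825.

1825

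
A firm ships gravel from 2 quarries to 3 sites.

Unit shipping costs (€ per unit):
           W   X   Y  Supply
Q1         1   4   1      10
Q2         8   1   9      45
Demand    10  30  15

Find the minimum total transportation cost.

165

A cheapest plan:
  Q1–Y: 10 × €1 = €10
  Q2–W: 10 × €8 = €80
  Q2–X: 30 × €1 = €30
  Q2–Y: 5 × €9 = €45
Total = 10 + 80 + 30 + 45 = €165.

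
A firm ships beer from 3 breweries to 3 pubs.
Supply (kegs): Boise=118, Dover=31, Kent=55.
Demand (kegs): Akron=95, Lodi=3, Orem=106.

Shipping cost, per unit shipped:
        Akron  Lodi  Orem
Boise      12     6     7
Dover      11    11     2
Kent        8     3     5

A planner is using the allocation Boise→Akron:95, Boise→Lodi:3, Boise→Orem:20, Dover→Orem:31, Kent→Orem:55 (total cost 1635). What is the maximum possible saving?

110

Current plan cost = 95·12 + 3·6 + 20·7 + 31·2 + 55·5 = 1635.
Optimal plan:
  Boise to Akron: 40 × 12 = 480
  Boise to Lodi: 3 × 6 = 18
  Boise to Orem: 75 × 7 = 525
  Dover to Orem: 31 × 2 = 62
  Kent to Akron: 55 × 8 = 440
Optimal cost = 1525.
Saving = 1635 − 1525 = 110.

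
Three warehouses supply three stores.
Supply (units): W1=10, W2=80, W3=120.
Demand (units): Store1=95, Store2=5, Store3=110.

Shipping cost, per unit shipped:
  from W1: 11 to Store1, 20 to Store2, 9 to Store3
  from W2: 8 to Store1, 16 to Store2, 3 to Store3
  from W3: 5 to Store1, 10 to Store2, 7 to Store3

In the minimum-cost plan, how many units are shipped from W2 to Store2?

0

Solving gives:
  W1 to Store3: 10 units
  W2 to Store3: 80 units
  W3 to Store1: 95 units
  W3 to Store2: 5 units
  W3 to Store3: 20 units
Total cost = 995.
The route W2→Store2 is not used.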